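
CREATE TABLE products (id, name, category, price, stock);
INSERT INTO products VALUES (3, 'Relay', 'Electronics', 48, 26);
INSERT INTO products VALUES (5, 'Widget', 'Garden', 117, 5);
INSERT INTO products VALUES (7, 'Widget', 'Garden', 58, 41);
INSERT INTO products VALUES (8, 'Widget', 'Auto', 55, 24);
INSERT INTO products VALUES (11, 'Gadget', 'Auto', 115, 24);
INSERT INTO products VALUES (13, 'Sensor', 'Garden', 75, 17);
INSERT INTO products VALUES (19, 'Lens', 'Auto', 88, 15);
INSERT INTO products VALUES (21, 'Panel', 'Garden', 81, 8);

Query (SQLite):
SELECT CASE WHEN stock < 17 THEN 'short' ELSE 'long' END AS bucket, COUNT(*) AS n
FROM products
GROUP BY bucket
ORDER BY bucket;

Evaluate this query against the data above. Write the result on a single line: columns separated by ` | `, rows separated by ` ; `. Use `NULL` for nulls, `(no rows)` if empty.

long | 5 ; short | 3

Bucket rows by stock < 17 → 'short' else 'long'; count each bucket.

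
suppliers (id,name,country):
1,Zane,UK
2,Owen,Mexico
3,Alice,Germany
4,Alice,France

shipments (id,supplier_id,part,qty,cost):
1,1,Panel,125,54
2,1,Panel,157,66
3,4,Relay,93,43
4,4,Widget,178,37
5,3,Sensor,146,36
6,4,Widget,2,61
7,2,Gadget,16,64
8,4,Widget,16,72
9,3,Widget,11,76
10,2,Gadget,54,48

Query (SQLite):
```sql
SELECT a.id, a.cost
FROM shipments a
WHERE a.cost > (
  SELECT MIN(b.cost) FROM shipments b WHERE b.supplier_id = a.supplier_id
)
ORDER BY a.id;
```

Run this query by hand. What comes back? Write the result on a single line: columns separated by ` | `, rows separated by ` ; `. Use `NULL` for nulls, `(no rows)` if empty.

For each shipments row a, compute MIN(cost) over rows sharing a.supplier_id.
Keep row a if a.cost > that per-group MIN.
  supplier_id=1: MIN(cost) = 54
  supplier_id=2: MIN(cost) = 48
  supplier_id=3: MIN(cost) = 36
  supplier_id=4: MIN(cost) = 37

2 | 66 ; 3 | 43 ; 6 | 61 ; 7 | 64 ; 8 | 72 ; 9 | 76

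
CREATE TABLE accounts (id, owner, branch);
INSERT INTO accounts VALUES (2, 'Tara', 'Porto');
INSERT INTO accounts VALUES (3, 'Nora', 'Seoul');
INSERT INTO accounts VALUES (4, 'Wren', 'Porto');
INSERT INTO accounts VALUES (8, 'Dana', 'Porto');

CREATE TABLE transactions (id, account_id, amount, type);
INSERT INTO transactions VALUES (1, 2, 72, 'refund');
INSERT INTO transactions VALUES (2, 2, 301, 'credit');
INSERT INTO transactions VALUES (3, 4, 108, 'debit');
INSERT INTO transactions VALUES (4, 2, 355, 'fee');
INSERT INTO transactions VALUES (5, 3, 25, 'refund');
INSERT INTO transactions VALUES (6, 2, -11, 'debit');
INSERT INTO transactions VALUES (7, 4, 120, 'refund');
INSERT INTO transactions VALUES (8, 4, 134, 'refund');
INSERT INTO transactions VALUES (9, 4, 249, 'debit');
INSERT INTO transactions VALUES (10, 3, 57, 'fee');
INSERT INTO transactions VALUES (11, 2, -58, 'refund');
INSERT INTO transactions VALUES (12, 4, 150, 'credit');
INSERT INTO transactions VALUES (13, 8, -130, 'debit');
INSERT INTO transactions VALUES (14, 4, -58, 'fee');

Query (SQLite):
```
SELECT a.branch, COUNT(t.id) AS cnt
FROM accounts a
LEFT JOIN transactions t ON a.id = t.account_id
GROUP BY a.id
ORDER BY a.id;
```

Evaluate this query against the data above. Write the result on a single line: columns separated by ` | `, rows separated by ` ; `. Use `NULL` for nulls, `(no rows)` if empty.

LEFT JOIN keeps every accounts row; unmatched ones get NULL for transactions columns.
Group by accounts.id and compute COUNT(t.id). COUNT(col) of an all-NULL group is 0.
  2: ids {1, 2, 4, 6, 11} → COUNT(t.id)=5
  3: ids {5, 10} → COUNT(t.id)=2
  4: ids {3, 7, 8, 9, 12, 14} → COUNT(t.id)=6
  8: ids {13} → COUNT(t.id)=1

Porto | 5 ; Seoul | 2 ; Porto | 6 ; Porto | 1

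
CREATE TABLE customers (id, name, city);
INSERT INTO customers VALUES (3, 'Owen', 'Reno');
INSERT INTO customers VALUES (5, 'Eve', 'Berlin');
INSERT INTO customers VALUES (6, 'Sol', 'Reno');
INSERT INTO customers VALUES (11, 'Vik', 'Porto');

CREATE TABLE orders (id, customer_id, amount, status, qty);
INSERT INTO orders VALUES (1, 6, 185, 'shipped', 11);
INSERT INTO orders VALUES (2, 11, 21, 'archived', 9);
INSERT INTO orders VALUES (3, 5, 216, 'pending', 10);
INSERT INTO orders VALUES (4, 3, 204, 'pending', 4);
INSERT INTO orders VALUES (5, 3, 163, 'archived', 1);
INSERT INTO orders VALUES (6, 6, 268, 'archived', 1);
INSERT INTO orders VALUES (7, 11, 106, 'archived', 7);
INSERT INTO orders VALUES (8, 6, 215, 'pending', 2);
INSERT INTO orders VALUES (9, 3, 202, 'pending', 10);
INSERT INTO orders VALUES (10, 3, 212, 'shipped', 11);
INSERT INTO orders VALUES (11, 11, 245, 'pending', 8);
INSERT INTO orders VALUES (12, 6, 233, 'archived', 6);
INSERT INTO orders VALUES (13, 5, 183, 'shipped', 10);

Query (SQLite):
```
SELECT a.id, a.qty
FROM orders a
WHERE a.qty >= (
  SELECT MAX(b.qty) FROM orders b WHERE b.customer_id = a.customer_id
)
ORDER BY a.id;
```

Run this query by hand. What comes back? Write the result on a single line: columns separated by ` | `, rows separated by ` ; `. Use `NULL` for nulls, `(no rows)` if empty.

1 | 11 ; 2 | 9 ; 3 | 10 ; 10 | 11 ; 13 | 10

For each orders row a, compute MAX(qty) over rows sharing a.customer_id.
Keep row a if a.qty >= that per-group MAX.
  customer_id=3: MAX(qty) = 11
  customer_id=5: MAX(qty) = 10
  customer_id=6: MAX(qty) = 11
  customer_id=11: MAX(qty) = 9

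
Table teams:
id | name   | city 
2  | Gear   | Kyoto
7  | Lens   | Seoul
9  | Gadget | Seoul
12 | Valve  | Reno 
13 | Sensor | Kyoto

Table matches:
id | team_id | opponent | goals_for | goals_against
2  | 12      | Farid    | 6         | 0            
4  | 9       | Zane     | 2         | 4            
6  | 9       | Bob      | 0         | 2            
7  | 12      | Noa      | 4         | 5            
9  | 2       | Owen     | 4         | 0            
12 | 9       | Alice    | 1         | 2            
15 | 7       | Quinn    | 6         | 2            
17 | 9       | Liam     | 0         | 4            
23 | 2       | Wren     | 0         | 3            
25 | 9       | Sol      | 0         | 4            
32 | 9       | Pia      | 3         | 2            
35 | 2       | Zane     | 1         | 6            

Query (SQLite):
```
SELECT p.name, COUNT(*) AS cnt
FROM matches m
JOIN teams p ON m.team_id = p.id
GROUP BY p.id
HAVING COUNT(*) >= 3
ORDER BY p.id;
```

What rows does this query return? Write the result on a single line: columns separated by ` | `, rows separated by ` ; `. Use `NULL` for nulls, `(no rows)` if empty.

Gear | 3 ; Gadget | 6

Join each matches row to its teams via team_id.
Group joined rows by teams.id; compute COUNT(*) per group.
HAVING: keep groups with count ≥ 3.
  2: ids {9, 23, 35} → COUNT(*)=3
  7: ids {15} → COUNT(*)=1
  9: ids {4, 6, 12, 17, 25, 32} → COUNT(*)=6
  12: ids {2, 7} → COUNT(*)=2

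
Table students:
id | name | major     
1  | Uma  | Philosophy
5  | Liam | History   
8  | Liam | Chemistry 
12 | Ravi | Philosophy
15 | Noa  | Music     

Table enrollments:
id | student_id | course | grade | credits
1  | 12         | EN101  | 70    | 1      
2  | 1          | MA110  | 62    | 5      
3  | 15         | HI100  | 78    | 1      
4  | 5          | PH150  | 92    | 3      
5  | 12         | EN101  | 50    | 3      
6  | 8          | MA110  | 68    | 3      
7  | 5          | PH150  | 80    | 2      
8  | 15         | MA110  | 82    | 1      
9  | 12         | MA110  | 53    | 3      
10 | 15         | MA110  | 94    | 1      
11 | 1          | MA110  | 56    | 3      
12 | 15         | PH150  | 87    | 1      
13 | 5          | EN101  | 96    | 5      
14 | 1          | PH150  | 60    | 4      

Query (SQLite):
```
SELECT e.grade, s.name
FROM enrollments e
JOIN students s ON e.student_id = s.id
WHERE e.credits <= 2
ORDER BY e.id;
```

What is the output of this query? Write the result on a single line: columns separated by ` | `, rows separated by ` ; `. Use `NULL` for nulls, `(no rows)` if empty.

70 | Ravi ; 78 | Noa ; 80 | Liam ; 82 | Noa ; 94 | Noa ; 87 | Noa

Each enrollments row matches the students row where student_id = students.id.
Then keep rows with e.credits <= 2.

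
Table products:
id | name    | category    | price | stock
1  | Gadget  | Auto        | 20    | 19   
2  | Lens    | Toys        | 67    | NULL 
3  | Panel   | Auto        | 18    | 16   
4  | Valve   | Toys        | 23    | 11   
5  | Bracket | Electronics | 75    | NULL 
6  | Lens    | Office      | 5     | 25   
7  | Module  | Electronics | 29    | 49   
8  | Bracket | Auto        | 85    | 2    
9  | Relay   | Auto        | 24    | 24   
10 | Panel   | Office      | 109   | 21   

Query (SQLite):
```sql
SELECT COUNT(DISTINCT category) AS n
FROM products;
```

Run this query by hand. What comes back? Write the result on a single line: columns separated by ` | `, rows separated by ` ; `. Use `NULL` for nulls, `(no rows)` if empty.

4

Count distinct non-NULL category values.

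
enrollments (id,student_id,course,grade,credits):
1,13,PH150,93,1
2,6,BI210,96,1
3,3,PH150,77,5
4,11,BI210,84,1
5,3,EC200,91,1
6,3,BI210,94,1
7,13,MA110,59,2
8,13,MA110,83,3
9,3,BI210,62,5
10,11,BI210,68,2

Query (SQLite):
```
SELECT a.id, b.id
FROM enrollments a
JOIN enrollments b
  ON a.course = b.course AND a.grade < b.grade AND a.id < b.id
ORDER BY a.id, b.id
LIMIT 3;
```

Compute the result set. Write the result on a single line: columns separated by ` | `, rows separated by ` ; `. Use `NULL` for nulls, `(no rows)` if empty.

Pairs (a,b) with same course, a.grade < b.grade, a.id < b.id.
course groups: BI210:{2,4,6,9,10} EC200:{5} MA110:{7,8} PH150:{1,3}
Ordered by (a.id, b.id); first 3.

4 | 6 ; 7 | 8 ; 9 | 10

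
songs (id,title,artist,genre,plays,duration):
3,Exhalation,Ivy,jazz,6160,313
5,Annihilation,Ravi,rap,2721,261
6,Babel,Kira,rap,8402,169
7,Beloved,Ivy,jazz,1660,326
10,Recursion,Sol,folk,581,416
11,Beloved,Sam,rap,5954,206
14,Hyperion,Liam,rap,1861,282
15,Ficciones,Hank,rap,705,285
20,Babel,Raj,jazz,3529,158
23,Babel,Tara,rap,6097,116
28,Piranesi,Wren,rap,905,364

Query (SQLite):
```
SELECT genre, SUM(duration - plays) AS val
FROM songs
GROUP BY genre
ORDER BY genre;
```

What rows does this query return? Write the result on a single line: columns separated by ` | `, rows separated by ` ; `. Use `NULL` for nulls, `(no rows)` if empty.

For each row compute duration - plays.
Group by genre; take SUM of the expression per group.
  folk: ids {10} → SUM(duration - plays)=-165
  jazz: ids {3, 7, 20} → SUM(duration - plays)=-10552
  rap: ids {5, 6, 11, 14, 15, 23, 28} → SUM(duration - plays)=-24962

folk | -165 ; jazz | -10552 ; rap | -24962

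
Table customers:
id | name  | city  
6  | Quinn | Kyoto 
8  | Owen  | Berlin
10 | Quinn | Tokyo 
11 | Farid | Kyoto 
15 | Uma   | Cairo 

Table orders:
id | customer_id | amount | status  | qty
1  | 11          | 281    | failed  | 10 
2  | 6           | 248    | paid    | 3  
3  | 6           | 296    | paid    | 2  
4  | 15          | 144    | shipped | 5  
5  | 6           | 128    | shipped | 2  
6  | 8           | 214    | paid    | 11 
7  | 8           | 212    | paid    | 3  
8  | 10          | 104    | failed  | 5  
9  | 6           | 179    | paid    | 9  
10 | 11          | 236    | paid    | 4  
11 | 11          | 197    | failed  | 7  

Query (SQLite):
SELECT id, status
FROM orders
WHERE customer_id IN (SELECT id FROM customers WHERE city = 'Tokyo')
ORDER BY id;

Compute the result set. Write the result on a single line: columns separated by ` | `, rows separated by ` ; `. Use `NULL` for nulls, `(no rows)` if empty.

Inner query: customers.id where city = 'Tokyo'.
Outer: keep orders rows whose customer_id is in that set.
Inner query → {10}

8 | failed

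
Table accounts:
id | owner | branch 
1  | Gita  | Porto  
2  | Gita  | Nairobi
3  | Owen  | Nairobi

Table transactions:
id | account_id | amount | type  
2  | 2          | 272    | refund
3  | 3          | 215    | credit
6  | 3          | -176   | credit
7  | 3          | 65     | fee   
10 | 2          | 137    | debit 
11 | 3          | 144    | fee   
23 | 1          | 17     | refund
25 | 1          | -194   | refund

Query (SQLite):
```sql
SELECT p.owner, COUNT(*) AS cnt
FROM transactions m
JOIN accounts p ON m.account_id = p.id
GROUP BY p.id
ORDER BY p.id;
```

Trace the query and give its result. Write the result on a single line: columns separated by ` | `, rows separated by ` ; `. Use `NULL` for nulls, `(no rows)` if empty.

Join each transactions row to its accounts via account_id.
Group joined rows by accounts.id; compute COUNT(*) per group.
  1: ids {23, 25} → COUNT(*)=2
  2: ids {2, 10} → COUNT(*)=2
  3: ids {3, 6, 7, 11} → COUNT(*)=4

Gita | 2 ; Gita | 2 ; Owen | 4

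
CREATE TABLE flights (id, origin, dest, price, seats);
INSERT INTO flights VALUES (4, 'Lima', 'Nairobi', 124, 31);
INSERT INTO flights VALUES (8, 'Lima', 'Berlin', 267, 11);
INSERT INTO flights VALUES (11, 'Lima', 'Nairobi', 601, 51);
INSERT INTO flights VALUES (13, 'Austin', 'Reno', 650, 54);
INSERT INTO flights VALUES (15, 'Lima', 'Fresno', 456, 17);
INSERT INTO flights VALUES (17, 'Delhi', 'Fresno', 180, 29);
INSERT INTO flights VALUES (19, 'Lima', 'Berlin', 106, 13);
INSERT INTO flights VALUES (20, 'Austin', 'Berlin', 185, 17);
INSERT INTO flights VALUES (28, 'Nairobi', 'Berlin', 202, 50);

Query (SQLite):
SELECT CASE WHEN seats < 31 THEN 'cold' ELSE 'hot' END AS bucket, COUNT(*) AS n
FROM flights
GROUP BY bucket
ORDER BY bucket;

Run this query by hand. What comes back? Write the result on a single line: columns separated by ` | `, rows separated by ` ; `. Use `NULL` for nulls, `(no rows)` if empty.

Bucket rows by seats < 31 → 'cold' else 'hot'; count each bucket.

cold | 5 ; hot | 4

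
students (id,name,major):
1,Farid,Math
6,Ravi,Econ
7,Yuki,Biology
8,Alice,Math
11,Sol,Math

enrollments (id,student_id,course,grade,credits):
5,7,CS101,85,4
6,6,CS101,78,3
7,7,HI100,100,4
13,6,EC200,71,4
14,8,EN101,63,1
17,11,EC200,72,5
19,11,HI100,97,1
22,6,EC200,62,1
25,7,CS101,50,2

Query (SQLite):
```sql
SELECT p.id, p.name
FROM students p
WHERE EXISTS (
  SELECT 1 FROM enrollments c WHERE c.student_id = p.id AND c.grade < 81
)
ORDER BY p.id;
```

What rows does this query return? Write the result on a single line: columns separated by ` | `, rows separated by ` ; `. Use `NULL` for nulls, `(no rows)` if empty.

For each students row, check whether any enrollments with matching student_id has grade < 81.
Keep rows where that is true.

6 | Ravi ; 7 | Yuki ; 8 | Alice ; 11 | Sol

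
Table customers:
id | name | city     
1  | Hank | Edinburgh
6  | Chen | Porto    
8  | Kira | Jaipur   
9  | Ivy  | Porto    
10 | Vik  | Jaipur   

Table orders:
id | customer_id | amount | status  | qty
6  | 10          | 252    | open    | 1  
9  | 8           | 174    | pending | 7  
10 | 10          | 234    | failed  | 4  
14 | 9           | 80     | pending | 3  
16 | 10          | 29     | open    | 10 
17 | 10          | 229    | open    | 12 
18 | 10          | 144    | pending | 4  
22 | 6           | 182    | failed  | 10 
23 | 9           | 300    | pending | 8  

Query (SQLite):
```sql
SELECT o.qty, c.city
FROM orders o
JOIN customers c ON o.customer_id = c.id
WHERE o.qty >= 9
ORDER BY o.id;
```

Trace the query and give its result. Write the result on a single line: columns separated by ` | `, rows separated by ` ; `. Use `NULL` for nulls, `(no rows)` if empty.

Each orders row matches the customers row where customer_id = customers.id.
Then keep rows with o.qty >= 9.

10 | Jaipur ; 12 | Jaipur ; 10 | Porto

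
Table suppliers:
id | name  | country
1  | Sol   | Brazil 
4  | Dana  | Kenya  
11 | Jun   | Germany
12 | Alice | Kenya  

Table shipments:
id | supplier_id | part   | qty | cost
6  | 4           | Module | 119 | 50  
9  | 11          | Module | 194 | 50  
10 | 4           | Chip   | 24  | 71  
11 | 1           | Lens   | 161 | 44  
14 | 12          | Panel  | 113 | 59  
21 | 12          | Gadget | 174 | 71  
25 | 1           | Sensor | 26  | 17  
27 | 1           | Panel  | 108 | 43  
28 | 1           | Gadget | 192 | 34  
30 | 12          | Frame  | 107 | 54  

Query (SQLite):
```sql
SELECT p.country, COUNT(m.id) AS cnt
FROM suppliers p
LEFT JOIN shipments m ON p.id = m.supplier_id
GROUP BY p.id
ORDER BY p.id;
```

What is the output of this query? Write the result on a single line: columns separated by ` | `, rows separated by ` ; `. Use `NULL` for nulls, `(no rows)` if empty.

Brazil | 4 ; Kenya | 2 ; Germany | 1 ; Kenya | 3

LEFT JOIN keeps every suppliers row; unmatched ones get NULL for shipments columns.
Group by suppliers.id and compute COUNT(m.id). COUNT(col) of an all-NULL group is 0.
  1: ids {11, 25, 27, 28} → COUNT(m.id)=4
  4: ids {6, 10} → COUNT(m.id)=2
  11: ids {9} → COUNT(m.id)=1
  12: ids {14, 21, 30} → COUNT(m.id)=3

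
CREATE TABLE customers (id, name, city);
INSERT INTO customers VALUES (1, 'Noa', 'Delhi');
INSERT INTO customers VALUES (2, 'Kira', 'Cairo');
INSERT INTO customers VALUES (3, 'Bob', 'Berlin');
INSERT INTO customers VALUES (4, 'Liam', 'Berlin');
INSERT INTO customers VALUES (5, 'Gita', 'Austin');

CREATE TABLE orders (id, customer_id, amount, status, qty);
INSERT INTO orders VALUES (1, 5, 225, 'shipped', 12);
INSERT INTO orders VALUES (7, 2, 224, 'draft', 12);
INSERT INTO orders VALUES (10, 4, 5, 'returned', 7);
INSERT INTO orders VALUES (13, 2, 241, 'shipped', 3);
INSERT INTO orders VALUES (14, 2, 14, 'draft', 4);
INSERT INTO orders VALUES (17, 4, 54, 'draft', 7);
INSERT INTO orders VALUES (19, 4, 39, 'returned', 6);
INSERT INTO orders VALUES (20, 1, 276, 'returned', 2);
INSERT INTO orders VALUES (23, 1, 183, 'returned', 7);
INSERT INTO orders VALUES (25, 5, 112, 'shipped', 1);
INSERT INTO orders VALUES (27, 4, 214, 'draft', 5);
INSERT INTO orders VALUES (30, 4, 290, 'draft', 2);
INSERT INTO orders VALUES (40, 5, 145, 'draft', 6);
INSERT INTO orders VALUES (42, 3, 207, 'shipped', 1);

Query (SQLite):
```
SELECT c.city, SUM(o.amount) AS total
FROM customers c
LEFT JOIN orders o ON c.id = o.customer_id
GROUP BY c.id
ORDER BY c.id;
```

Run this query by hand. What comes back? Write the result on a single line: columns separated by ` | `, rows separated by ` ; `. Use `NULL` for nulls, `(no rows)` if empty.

LEFT JOIN keeps every customers row; unmatched ones get NULL for orders columns.
Group by customers.id and compute SUM(o.amount). SUM over an all-NULL group is NULL.
  1: ids {20, 23} → SUM(o.amount)=459
  2: ids {7, 13, 14} → SUM(o.amount)=479
  3: ids {42} → SUM(o.amount)=207
  4: ids {10, 17, 19, 27, 30} → SUM(o.amount)=602
  5: ids {1, 25, 40} → SUM(o.amount)=482

Delhi | 459 ; Cairo | 479 ; Berlin | 207 ; Berlin | 602 ; Austin | 482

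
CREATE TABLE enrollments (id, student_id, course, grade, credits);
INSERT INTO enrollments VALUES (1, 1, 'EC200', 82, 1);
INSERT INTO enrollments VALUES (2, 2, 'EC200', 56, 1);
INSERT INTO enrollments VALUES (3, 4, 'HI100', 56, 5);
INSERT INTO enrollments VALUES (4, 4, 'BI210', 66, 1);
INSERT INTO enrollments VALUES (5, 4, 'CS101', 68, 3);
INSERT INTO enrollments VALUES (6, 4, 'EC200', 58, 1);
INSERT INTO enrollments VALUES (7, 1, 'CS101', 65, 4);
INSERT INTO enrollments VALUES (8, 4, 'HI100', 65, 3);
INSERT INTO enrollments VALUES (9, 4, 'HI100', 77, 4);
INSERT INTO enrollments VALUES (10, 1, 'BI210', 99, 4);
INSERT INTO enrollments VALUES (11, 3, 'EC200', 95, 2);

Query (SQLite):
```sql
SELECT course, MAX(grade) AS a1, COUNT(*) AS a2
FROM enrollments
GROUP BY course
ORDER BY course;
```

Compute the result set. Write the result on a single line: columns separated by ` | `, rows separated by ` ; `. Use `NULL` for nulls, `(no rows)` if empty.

BI210 | 99 | 2 ; CS101 | 68 | 2 ; EC200 | 95 | 4 ; HI100 | 77 | 3

Group enrollments by course.
Per group compute: MAX(grade), COUNT(*).
  BI210: ids {4, 10} → MAX(grade)=99, COUNT(*)=2
  CS101: ids {5, 7} → MAX(grade)=68, COUNT(*)=2
  EC200: ids {1, 2, 6, 11} → MAX(grade)=95, COUNT(*)=4
  HI100: ids {3, 8, 9} → MAX(grade)=77, COUNT(*)=3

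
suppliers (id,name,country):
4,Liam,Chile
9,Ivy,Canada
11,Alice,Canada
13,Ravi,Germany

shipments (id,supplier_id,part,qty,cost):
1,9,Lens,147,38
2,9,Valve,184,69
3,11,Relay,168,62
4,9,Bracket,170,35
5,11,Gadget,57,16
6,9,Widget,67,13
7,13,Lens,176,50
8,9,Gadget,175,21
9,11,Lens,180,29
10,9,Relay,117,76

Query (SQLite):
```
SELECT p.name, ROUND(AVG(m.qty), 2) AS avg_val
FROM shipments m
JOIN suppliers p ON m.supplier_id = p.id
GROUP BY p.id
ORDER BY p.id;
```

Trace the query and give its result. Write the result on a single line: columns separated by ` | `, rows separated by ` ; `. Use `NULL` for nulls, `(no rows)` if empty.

Ivy | 143.33 ; Alice | 135 ; Ravi | 176

Join each shipments row to its suppliers via supplier_id.
Group joined rows by suppliers.id; compute ROUND(AVG(m.qty), 2) per group.
  9: ids {1, 2, 4, 6, 8, 10} → ROUND(AVG(m.qty), 2)=143.33
  11: ids {3, 5, 9} → ROUND(AVG(m.qty), 2)=135
  13: ids {7} → ROUND(AVG(m.qty), 2)=176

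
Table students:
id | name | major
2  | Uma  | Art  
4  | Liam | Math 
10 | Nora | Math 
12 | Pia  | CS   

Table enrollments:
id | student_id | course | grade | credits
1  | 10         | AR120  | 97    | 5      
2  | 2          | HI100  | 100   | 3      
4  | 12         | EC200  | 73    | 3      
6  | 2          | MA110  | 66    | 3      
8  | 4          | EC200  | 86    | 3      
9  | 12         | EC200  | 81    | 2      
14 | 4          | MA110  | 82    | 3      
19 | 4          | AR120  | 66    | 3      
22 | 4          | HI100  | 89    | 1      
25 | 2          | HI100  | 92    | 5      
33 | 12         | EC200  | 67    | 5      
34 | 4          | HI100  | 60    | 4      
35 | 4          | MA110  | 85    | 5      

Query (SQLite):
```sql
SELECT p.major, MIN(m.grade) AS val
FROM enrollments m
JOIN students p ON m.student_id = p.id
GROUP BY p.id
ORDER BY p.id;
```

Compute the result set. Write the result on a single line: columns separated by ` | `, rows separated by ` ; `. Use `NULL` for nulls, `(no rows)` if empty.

Join each enrollments row to its students via student_id.
Group joined rows by students.id; compute MIN(m.grade) per group.
  2: ids {2, 6, 25} → MIN(m.grade)=66
  4: ids {8, 14, 19, 22, 34, 35} → MIN(m.grade)=60
  10: ids {1} → MIN(m.grade)=97
  12: ids {4, 9, 33} → MIN(m.grade)=67

Art | 66 ; Math | 60 ; Math | 97 ; CS | 67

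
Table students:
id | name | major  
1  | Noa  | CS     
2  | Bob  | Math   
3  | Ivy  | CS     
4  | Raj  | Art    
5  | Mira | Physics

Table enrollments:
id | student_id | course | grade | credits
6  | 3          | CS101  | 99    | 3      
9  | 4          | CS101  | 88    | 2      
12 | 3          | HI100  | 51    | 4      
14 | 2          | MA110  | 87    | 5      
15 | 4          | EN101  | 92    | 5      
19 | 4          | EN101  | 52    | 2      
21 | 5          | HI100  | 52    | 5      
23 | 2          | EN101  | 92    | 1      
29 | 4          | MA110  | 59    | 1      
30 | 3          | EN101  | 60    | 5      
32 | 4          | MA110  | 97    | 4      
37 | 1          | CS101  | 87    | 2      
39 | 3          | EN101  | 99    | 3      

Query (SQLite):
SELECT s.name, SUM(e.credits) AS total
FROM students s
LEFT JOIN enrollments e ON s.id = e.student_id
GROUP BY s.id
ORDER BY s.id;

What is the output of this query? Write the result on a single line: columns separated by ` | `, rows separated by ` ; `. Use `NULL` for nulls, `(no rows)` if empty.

Noa | 2 ; Bob | 6 ; Ivy | 15 ; Raj | 14 ; Mira | 5

LEFT JOIN keeps every students row; unmatched ones get NULL for enrollments columns.
Group by students.id and compute SUM(e.credits). SUM over an all-NULL group is NULL.
  1: ids {37} → SUM(e.credits)=2
  2: ids {14, 23} → SUM(e.credits)=6
  3: ids {6, 12, 30, 39} → SUM(e.credits)=15
  4: ids {9, 15, 19, 29, 32} → SUM(e.credits)=14
  5: ids {21} → SUM(e.credits)=5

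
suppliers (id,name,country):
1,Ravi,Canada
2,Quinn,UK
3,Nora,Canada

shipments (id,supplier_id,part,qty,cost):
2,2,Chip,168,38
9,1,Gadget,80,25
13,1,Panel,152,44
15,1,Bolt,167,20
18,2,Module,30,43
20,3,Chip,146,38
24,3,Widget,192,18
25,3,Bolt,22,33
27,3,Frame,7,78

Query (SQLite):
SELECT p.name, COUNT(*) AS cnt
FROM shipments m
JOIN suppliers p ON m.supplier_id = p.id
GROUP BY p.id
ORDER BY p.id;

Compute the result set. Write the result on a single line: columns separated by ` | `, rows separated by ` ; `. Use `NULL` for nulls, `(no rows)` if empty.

Ravi | 3 ; Quinn | 2 ; Nora | 4

Join each shipments row to its suppliers via supplier_id.
Group joined rows by suppliers.id; compute COUNT(*) per group.
  1: ids {9, 13, 15} → COUNT(*)=3
  2: ids {2, 18} → COUNT(*)=2
  3: ids {20, 24, 25, 27} → COUNT(*)=4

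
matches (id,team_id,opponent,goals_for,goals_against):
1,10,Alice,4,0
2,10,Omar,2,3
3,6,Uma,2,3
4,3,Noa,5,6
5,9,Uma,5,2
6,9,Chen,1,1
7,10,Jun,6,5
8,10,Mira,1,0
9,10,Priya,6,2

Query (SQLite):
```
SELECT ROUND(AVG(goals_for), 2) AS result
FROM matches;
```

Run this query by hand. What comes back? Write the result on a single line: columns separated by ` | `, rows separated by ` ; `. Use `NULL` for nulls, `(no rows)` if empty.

3.56

All goals_for values: [4, 2, 2, 5, 5, 1, 6, 1, 6].
AVG = 32 / 9 (rounded to 2 dp).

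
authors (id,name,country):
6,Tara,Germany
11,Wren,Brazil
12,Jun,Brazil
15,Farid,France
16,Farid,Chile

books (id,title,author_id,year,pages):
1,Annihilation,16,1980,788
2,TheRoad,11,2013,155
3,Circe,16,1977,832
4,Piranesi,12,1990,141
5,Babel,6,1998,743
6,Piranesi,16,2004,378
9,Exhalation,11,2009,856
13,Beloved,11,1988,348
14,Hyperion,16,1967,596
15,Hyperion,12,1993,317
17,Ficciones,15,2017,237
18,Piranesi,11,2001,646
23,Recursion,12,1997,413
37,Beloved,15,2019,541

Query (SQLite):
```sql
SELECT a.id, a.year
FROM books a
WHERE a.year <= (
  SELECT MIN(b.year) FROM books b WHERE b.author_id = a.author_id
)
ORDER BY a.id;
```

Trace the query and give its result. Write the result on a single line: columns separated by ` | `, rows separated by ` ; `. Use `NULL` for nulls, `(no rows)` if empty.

For each books row a, compute MIN(year) over rows sharing a.author_id.
Keep row a if a.year <= that per-group MIN.
  author_id=6: MIN(year) = 1998
  author_id=11: MIN(year) = 1988
  author_id=12: MIN(year) = 1990
  author_id=15: MIN(year) = 2017
  author_id=16: MIN(year) = 1967

4 | 1990 ; 5 | 1998 ; 13 | 1988 ; 14 | 1967 ; 17 | 2017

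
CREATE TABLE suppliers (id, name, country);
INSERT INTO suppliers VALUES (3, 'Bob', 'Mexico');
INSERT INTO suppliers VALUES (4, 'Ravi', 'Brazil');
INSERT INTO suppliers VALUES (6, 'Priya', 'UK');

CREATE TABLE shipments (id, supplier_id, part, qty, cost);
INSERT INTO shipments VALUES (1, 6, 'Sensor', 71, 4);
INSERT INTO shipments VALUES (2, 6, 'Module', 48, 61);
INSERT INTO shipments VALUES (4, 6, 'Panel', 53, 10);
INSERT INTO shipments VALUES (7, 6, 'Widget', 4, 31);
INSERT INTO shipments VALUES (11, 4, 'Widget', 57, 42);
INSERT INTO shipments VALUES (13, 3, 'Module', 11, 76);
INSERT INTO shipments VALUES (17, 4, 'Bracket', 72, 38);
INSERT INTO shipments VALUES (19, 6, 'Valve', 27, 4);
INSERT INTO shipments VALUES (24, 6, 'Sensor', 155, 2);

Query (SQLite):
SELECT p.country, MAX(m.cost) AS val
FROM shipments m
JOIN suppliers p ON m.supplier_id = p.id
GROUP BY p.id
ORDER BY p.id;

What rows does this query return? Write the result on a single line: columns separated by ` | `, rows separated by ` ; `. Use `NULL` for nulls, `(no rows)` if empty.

Mexico | 76 ; Brazil | 42 ; UK | 61

Join each shipments row to its suppliers via supplier_id.
Group joined rows by suppliers.id; compute MAX(m.cost) per group.
  3: ids {13} → MAX(m.cost)=76
  4: ids {11, 17} → MAX(m.cost)=42
  6: ids {1, 2, 4, 7, 19, 24} → MAX(m.cost)=61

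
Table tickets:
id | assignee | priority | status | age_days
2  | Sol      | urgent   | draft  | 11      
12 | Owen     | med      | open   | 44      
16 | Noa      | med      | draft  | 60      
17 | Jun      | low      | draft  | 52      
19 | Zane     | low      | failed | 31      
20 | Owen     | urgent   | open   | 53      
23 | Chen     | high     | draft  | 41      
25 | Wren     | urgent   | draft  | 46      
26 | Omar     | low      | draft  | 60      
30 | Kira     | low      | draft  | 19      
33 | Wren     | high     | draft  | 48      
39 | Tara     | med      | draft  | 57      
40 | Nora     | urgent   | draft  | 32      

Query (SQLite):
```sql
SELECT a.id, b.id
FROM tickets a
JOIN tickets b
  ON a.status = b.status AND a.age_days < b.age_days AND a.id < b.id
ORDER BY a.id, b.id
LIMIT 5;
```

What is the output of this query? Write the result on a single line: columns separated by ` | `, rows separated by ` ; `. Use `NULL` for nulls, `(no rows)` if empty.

Pairs (a,b) with same status, a.age_days < b.age_days, a.id < b.id.
status groups: draft:{2,16,17,23,25,26,30,33,39,40} failed:{19} open:{12,20}
Ordered by (a.id, b.id); first 5.

2 | 16 ; 2 | 17 ; 2 | 23 ; 2 | 25 ; 2 | 26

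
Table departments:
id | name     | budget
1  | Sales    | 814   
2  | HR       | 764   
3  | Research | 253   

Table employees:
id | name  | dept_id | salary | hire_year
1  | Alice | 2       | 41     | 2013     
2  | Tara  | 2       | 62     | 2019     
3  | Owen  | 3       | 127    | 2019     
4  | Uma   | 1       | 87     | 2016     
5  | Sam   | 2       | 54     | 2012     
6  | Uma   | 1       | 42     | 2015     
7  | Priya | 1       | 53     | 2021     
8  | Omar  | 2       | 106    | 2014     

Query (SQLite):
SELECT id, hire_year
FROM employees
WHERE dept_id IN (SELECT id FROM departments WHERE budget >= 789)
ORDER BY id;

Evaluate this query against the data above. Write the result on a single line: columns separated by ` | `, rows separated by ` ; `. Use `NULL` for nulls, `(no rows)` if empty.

Inner query: departments.id where budget >= 789.
Outer: keep employees rows whose dept_id is in that set.
Inner query → {1}

4 | 2016 ; 6 | 2015 ; 7 | 2021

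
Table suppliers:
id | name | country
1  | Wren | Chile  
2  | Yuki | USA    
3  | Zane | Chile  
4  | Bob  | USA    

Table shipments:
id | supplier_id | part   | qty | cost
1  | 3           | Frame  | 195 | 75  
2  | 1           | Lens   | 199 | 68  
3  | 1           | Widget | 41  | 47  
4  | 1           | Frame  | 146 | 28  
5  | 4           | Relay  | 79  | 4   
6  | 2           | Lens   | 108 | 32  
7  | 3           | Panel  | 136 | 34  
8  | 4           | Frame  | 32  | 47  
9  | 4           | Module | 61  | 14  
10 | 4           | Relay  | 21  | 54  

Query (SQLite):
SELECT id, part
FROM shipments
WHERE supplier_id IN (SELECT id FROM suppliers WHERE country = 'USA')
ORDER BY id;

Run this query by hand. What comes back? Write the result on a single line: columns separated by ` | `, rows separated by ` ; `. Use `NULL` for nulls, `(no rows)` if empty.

5 | Relay ; 6 | Lens ; 8 | Frame ; 9 | Module ; 10 | Relay

Inner query: suppliers.id where country = 'USA'.
Outer: keep shipments rows whose supplier_id is in that set.
Inner query → {2, 4}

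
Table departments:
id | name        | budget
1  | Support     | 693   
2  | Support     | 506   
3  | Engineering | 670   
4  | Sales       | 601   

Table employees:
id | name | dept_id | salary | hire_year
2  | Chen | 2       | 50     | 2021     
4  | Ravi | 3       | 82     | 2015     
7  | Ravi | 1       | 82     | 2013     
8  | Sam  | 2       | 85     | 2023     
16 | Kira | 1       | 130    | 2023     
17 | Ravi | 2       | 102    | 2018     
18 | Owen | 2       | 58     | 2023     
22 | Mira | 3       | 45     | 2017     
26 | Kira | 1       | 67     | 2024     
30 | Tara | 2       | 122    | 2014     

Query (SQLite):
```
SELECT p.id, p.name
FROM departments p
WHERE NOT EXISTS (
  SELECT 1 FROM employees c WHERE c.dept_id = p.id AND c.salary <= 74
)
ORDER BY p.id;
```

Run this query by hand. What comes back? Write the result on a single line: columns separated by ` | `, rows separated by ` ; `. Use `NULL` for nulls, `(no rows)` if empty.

4 | Sales

For each departments row, check whether any employees with matching dept_id has salary <= 74.
Keep rows where that is false.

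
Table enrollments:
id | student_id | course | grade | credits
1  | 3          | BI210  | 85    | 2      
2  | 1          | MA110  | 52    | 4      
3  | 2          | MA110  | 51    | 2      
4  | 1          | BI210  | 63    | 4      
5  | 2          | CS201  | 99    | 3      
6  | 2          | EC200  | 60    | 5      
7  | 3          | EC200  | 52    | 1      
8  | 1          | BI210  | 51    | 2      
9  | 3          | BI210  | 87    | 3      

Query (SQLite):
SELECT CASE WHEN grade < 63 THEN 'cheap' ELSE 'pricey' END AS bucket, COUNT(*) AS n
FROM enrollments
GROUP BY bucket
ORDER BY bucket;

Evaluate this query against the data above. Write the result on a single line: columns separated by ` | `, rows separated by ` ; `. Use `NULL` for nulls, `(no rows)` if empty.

Bucket rows by grade < 63 → 'cheap' else 'pricey'; count each bucket.

cheap | 5 ; pricey | 4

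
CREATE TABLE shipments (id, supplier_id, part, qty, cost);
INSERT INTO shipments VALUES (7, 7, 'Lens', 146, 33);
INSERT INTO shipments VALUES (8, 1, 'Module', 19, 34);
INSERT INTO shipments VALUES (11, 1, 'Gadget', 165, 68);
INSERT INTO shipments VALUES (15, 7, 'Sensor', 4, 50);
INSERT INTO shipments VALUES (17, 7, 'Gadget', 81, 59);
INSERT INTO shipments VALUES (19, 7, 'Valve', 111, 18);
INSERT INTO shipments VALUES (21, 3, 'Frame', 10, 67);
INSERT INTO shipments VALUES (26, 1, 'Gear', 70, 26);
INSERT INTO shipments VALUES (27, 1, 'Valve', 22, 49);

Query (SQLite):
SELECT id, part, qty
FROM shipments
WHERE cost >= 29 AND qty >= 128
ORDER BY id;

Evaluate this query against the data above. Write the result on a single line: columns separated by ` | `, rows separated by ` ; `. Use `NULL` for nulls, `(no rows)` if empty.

7 | Lens | 146 ; 11 | Gadget | 165

cost >= 29: ids {7, 8, 11, 15, 17, 21, 27}
qty >= 128: ids {7, 11}
Combine with AND.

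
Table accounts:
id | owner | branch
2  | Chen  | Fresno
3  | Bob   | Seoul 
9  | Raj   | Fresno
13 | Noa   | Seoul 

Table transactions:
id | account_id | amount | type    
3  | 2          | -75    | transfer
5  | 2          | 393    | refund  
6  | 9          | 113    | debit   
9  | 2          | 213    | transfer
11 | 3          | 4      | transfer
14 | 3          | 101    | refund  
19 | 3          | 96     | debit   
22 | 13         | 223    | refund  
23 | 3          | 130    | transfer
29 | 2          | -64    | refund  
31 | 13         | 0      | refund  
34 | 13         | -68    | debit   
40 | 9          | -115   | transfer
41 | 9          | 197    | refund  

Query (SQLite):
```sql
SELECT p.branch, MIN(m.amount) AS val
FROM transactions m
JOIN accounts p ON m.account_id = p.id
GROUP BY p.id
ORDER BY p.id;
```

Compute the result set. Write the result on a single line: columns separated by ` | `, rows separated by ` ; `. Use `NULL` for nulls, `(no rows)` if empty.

Join each transactions row to its accounts via account_id.
Group joined rows by accounts.id; compute MIN(m.amount) per group.
  2: ids {3, 5, 9, 29} → MIN(m.amount)=-75
  3: ids {11, 14, 19, 23} → MIN(m.amount)=4
  9: ids {6, 40, 41} → MIN(m.amount)=-115
  13: ids {22, 31, 34} → MIN(m.amount)=-68

Fresno | -75 ; Seoul | 4 ; Fresno | -115 ; Seoul | -68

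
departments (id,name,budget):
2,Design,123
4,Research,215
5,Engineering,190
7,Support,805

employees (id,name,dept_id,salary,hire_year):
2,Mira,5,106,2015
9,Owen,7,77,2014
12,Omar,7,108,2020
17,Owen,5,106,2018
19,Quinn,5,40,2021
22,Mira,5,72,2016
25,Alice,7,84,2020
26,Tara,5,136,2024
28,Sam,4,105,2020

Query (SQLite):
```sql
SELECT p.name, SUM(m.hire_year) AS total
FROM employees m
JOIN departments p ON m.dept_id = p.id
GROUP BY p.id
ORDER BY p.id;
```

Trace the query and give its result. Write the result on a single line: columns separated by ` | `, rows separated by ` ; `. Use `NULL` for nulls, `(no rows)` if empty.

Research | 2020 ; Engineering | 10094 ; Support | 6054

Join each employees row to its departments via dept_id.
Group joined rows by departments.id; compute SUM(m.hire_year) per group.
  4: ids {28} → SUM(m.hire_year)=2020
  5: ids {2, 17, 19, 22, 26} → SUM(m.hire_year)=10094
  7: ids {9, 12, 25} → SUM(m.hire_year)=6054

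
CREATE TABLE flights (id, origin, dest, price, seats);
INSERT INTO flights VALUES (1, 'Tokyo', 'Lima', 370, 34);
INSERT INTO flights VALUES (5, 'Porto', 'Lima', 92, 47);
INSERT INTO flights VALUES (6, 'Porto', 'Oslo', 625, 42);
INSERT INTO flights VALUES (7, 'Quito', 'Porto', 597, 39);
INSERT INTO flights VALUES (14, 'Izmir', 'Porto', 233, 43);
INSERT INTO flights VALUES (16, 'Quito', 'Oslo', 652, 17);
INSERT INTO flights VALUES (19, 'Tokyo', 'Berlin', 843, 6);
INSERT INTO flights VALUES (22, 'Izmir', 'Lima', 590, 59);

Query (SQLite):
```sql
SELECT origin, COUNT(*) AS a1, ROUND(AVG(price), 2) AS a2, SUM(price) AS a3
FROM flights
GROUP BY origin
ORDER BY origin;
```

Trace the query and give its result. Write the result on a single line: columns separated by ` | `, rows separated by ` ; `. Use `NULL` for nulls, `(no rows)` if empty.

Group flights by origin.
Per group compute: COUNT(*), ROUND(AVG(price), 2), SUM(price).
  Izmir: ids {14, 22} → COUNT(*)=2, ROUND(AVG(price), 2)=411.5, SUM(price)=823
  Porto: ids {5, 6} → COUNT(*)=2, ROUND(AVG(price), 2)=358.5, SUM(price)=717
  Quito: ids {7, 16} → COUNT(*)=2, ROUND(AVG(price), 2)=624.5, SUM(price)=1249
  Tokyo: ids {1, 19} → COUNT(*)=2, ROUND(AVG(price), 2)=606.5, SUM(price)=1213

Izmir | 2 | 411.5 | 823 ; Porto | 2 | 358.5 | 717 ; Quito | 2 | 624.5 | 1249 ; Tokyo | 2 | 606.5 | 1213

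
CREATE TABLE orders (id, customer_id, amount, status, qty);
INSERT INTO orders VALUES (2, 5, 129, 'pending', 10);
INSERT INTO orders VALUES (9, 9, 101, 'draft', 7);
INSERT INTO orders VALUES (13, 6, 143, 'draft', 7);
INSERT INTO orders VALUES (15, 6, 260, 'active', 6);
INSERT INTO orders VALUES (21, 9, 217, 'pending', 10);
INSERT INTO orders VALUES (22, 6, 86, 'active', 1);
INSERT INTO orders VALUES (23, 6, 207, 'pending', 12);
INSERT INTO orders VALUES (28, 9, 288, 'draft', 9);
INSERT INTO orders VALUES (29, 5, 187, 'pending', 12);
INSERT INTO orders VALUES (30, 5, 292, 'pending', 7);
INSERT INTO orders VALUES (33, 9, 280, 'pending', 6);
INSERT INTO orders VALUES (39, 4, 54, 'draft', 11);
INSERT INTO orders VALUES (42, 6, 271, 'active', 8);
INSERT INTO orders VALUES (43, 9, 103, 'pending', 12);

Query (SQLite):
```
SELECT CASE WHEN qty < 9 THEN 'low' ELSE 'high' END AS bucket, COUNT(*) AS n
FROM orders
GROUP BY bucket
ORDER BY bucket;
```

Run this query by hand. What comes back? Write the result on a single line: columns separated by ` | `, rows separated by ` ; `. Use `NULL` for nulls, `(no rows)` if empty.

Bucket rows by qty < 9 → 'low' else 'high'; count each bucket.

high | 7 ; low | 7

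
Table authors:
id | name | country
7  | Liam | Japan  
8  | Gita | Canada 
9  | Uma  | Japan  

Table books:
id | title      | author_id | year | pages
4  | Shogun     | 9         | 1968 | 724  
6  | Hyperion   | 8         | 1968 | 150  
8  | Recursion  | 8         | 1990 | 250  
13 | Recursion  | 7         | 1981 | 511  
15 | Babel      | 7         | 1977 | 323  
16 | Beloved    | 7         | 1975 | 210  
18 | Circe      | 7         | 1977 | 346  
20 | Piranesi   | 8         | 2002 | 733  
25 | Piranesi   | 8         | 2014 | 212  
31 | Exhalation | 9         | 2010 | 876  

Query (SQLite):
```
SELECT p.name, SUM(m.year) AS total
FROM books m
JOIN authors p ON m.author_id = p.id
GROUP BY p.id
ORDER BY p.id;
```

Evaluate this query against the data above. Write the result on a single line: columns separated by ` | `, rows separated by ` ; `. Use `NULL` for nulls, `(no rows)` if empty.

Join each books row to its authors via author_id.
Group joined rows by authors.id; compute SUM(m.year) per group.
  7: ids {13, 15, 16, 18} → SUM(m.year)=7910
  8: ids {6, 8, 20, 25} → SUM(m.year)=7974
  9: ids {4, 31} → SUM(m.year)=3978

Liam | 7910 ; Gita | 7974 ; Uma | 3978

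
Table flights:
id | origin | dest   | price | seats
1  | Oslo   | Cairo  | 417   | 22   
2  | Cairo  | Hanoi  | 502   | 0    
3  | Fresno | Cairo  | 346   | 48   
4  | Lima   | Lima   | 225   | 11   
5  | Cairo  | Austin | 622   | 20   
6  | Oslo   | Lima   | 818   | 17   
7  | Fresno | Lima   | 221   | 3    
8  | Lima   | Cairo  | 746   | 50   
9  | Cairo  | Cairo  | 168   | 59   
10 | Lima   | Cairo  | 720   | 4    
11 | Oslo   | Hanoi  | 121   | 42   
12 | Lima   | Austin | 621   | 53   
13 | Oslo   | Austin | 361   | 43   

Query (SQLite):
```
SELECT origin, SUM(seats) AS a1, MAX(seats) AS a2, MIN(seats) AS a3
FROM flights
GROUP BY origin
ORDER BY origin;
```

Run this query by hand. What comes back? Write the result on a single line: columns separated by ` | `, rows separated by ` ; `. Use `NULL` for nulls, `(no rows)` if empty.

Group flights by origin.
Per group compute: SUM(seats), MAX(seats), MIN(seats).
  Cairo: ids {2, 5, 9} → SUM(seats)=79, MAX(seats)=59, MIN(seats)=0
  Fresno: ids {3, 7} → SUM(seats)=51, MAX(seats)=48, MIN(seats)=3
  Lima: ids {4, 8, 10, 12} → SUM(seats)=118, MAX(seats)=53, MIN(seats)=4
  Oslo: ids {1, 6, 11, 13} → SUM(seats)=124, MAX(seats)=43, MIN(seats)=17

Cairo | 79 | 59 | 0 ; Fresno | 51 | 48 | 3 ; Lima | 118 | 53 | 4 ; Oslo | 124 | 43 | 17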